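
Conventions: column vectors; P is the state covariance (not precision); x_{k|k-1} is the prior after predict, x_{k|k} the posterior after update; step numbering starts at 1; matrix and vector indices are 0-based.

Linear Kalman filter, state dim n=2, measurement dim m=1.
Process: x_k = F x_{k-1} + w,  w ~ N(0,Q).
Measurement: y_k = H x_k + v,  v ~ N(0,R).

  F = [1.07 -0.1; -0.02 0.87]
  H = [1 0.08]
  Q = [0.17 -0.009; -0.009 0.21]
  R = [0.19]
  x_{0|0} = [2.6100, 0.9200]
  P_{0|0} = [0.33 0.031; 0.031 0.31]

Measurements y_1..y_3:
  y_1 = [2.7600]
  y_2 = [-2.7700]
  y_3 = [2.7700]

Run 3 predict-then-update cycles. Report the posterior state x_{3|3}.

step 1: x^-=[2.7007, 0.7482]  P^-=[0.5443 -0.0141; -0.0141 0.4437]  S=[0.7349]  K=[0.7391; 0.0291]  nu=[-0.0006]  x^+=[2.7003, 0.7482]  P^+=[0.1428 -0.0299; -0.0299 0.4431]
step 2: x^-=[2.8145, 0.5969]  P^-=[0.3444 -0.0785; -0.0785 0.5465]  S=[0.5253]  K=[0.6436; -0.0662]  nu=[-5.6322]  x^+=[-0.8104, 0.9700]  P^+=[0.1268 -0.0561; -0.0561 0.5442]
step 3: x^-=[-0.9641, 0.8601]  P^-=[0.3326 -0.1114; -0.1114 0.6239]  S=[0.5088]  K=[0.6362; -0.1209]  nu=[3.6653]  x^+=[1.3678, 0.4171]  P^+=[0.1267 -0.0723; -0.0723 0.6164]

x_post = [1.3678, 0.4171]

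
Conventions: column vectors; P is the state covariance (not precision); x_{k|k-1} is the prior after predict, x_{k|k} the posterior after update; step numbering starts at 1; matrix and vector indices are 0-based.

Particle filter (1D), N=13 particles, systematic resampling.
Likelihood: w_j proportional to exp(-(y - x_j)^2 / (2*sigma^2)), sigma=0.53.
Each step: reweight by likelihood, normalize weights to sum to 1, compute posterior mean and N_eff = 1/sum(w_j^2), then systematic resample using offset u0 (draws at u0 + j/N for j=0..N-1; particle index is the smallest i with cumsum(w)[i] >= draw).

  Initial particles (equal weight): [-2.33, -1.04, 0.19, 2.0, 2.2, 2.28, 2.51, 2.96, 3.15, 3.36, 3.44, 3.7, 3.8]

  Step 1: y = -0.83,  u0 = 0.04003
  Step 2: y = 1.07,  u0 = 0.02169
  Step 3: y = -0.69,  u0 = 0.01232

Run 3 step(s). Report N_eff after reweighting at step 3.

N_eff = 13.0000

step 1: w=[0.0166, 0.8407, 0.1427, 0.0000, 0.0000, 0.0000, 0.0000, 0.0000, 0.0000, 0.0000, 0.0000, 0.0000, 0.0000]  mean=-0.8858  Neff=1.3747  idx=[1, 1, 1, 1, 1, 1, 1, 1, 1, 1, 1, 2, 2]
step 2: w=[0.0007, 0.0007, 0.0007, 0.0007, 0.0007, 0.0007, 0.0007, 0.0007, 0.0007, 0.0007, 0.0007, 0.4961, 0.4961]  mean=0.1804  Neff=2.0317  idx=[11, 11, 11, 11, 11, 11, 11, 12, 12, 12, 12, 12, 12]
step 3: w=[0.0769, 0.0769, 0.0769, 0.0769, 0.0769, 0.0769, 0.0769, 0.0769, 0.0769, 0.0769, 0.0769, 0.0769, 0.0769]  mean=0.1900  Neff=13.0000  idx=[0, 1, 2, 3, 4, 5, 6, 7, 8, 9, 10, 11, 12]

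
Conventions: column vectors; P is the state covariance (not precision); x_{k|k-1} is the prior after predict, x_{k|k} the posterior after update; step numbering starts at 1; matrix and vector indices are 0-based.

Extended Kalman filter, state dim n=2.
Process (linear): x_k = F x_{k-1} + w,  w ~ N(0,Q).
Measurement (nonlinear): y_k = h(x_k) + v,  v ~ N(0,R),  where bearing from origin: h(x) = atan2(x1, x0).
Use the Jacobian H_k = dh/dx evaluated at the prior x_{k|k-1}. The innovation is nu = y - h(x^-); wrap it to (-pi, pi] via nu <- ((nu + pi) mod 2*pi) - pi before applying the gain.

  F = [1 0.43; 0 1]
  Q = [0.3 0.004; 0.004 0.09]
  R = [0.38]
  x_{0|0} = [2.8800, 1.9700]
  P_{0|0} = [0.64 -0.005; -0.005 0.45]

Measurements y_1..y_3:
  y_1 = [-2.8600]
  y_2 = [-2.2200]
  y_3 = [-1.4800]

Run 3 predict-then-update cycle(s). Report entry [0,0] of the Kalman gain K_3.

step 1: x^-=[3.7271, 1.9700]  P^-=[1.0189 0.1925; 0.1925 0.5400]  H_jac=[-0.1108 0.2097]  S=[0.4073]  K=[-0.1782; 0.2256]  nu=[2.9370]  x^+=[3.2038, 2.6327]  P^+=[1.0060 0.2089; 0.2089 0.5193]
step 2: x^-=[4.3359, 2.6327]  P^-=[1.5816 0.4362; 0.4362 0.6093]  H_jac=[-0.1023 0.1685]  S=[0.3988]  K=[-0.2215; 0.1455]  nu=[-2.7657]  x^+=[4.9484, 2.2302]  P^+=[1.5621 0.4490; 0.4490 0.6008]
step 3: x^-=[5.9074, 2.2302]  P^-=[2.3593 0.7114; 0.7114 0.6908]  H_jac=[-0.0559 0.1482]  S=[0.3908]  K=[-0.0680; 0.1601]  nu=[-1.8410]  x^+=[6.0326, 1.9355]  P^+=[2.3575 0.7156; 0.7156 0.6808]

K[0,0] = -0.0680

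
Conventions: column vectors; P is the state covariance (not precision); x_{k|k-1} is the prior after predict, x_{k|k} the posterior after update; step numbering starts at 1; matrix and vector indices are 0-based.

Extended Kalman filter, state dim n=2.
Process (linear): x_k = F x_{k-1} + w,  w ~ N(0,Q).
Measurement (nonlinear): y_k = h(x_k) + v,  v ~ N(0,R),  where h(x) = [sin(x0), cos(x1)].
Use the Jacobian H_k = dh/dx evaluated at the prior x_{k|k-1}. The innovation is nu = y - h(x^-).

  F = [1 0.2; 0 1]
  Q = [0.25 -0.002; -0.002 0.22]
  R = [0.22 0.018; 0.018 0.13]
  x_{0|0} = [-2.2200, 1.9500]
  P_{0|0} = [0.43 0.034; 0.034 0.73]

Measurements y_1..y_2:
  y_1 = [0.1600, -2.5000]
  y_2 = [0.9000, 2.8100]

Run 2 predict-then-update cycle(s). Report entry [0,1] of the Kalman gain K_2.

step 1: x^-=[-1.8300, 1.9500]  P^-=[0.7228 0.1780; 0.1780 0.9500]  H_jac=[-0.2563 0.0000; 0.0000 -0.9290]  S=[0.2675 0.0604; 0.0604 0.9498]  K=[-0.6628 -0.1320; 0.0398 -0.9317]  nu=[1.1266, -2.1298]  x^+=[-2.2957, 3.9791]  P^+=[0.5782 0.0313; 0.0313 0.1296]
step 2: x^-=[-1.4999, 3.9791]  P^-=[0.8459 0.0552; 0.0552 0.3496]  H_jac=[0.0709 0.0000; 0.0000 0.7430]  S=[0.2242 0.0209; 0.0209 0.3230]  K=[0.2570 0.1104; -0.0579 0.8080]  nu=[1.8975, 3.4793]  x^+=[-0.6281, 6.6804]  P^+=[0.8260 0.0255; 0.0255 0.1400]

K[0,1] = 0.1104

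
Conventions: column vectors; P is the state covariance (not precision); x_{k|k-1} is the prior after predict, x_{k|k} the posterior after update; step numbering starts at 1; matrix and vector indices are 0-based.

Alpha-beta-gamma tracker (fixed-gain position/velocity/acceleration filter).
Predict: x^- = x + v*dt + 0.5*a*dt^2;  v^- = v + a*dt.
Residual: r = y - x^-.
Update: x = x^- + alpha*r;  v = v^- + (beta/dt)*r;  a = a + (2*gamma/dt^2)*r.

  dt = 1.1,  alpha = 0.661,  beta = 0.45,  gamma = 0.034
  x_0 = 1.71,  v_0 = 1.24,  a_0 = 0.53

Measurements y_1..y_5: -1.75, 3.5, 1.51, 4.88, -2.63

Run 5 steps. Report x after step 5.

step 1: x_pred=3.3946  r=-5.1447  x^+=-0.0060  v^+=-0.2816  a^+=0.2409
step 2: x_pred=-0.1700  r=3.6700  x^+=2.2559  v^+=1.4847  a^+=0.4471
step 3: x_pred=4.1596  r=-2.6496  x^+=2.4082  v^+=0.8926  a^+=0.2982
step 4: x_pred=3.5705  r=1.3095  x^+=4.4361  v^+=1.7564  a^+=0.3718
step 5: x_pred=6.5931  r=-9.2231  x^+=0.4966  v^+=-1.6077  a^+=-0.1465

x_post = 0.4966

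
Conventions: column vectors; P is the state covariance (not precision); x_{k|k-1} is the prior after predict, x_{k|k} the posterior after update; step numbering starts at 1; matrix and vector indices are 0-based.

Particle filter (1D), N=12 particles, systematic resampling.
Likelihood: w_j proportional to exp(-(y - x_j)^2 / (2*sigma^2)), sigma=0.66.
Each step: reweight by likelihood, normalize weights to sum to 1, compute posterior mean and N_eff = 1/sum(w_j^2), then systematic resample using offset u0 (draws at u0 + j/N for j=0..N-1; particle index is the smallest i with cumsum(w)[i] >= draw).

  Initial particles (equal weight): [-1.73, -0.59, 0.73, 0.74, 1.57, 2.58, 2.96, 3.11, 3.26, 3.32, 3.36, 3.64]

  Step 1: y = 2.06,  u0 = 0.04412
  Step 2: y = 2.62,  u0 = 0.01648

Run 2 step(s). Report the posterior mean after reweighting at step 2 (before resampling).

post_mean = 2.7158

step 1: w=[0.0000, 0.0001, 0.0439, 0.0453, 0.2539, 0.2452, 0.1320, 0.0944, 0.0640, 0.0541, 0.0481, 0.0191]  mean=2.4001  Neff=6.0752  idx=[3, 4, 4, 4, 5, 5, 5, 6, 6, 7, 8, 10]
step 2: w=[0.0023, 0.0375, 0.0375, 0.0375, 0.1326, 0.1326, 0.1326, 0.1163, 0.1163, 0.1009, 0.0830, 0.0709]  mean=2.7158  Neff=9.4219  idx=[1, 3, 4, 5, 5, 6, 7, 7, 8, 9, 10, 11]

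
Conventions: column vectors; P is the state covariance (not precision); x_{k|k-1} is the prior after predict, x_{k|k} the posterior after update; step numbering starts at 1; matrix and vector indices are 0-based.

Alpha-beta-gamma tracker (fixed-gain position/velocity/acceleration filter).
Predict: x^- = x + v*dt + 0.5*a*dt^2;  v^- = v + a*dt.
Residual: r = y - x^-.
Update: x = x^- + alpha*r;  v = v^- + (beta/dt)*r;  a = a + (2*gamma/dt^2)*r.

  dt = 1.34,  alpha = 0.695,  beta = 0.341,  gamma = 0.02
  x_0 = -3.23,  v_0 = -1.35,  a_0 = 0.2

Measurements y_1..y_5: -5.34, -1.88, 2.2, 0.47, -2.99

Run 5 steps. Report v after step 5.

step 1: x_pred=-4.8594  r=-0.4806  x^+=-5.1934  v^+=-1.2043  a^+=0.1893
step 2: x_pred=-6.6372  r=4.7572  x^+=-3.3310  v^+=0.2600  a^+=0.2953
step 3: x_pred=-2.7175  r=4.9175  x^+=0.7002  v^+=1.9070  a^+=0.4048
step 4: x_pred=3.6190  r=-3.1490  x^+=1.4305  v^+=1.6481  a^+=0.3347
step 5: x_pred=3.9394  r=-6.9294  x^+=-0.8765  v^+=0.3332  a^+=0.1803

v_post = 0.3332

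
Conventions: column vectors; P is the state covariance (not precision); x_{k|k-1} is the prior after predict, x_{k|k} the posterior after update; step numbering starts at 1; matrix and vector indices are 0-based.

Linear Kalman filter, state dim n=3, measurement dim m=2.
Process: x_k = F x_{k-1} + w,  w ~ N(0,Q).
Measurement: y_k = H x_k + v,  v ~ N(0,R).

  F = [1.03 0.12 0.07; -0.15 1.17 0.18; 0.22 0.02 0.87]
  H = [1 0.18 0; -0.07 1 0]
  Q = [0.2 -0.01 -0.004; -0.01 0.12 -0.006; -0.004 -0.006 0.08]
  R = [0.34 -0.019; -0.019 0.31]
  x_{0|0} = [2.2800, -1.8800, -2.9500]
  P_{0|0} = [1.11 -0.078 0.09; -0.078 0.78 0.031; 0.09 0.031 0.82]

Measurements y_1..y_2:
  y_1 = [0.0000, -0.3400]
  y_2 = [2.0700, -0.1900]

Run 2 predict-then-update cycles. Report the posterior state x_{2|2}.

step 1: x^-=[1.9163, -3.0726, -2.1025]  P^-=[1.3871 -0.1353 0.3810; -0.1353 1.2749 0.1077; 0.3810 0.1077 0.7895]  S=[1.7197 -0.0202; -0.0202 1.6106]  K=[0.7909 -0.1344; 0.0641 0.7982; 0.2334 0.0532]  nu=[-1.3632, 2.8667]  x^+=[0.4530, -0.8717, -2.2682]  P^+=[0.2781 -0.0372 0.0752; -0.0372 0.2436 0.0173; 0.0752 0.0173 0.6918]
step 2: x^-=[0.2032, -1.4961, -1.8911]  P^-=[0.5039 -0.0393 0.1704; -0.0393 0.4985 0.1003; 0.1704 0.1003 0.6462]  S=[0.8459 -0.0033; -0.0033 0.8164]  K=[0.5870 -0.0889; 0.0621 0.6142; 0.2232 0.1091]  nu=[2.1361, 1.3204]  x^+=[1.3397, -0.5527, -1.2703]  P^+=[0.2056 -0.0243 0.0676; -0.0243 0.1875 0.0343; 0.0676 0.0343 0.5945]

x_post = [1.3397, -0.5527, -1.2703]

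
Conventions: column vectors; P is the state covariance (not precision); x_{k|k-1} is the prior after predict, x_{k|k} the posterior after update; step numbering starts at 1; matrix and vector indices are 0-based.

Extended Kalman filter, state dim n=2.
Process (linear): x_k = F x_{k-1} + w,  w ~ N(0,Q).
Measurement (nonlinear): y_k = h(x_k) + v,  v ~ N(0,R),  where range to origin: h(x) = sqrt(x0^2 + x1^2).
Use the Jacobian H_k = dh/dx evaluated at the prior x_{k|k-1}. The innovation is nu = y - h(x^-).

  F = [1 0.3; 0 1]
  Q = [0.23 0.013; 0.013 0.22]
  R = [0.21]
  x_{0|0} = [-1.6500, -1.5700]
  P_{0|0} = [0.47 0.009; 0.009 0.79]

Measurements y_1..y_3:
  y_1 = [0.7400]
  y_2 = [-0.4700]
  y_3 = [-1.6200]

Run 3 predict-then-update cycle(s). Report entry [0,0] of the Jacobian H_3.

H_jac[0,0] = -0.5492

step 1: x^-=[-2.1210, -1.5700]  P^-=[0.7765 0.2590; 0.2590 1.0100]  H_jac=[-0.8038 -0.5950]  S=[1.3169]  K=[-0.5910; -0.6144]  nu=[-1.8989]  x^+=[-0.9989, -0.4033]  P^+=[0.3166 -0.2191; -0.2191 0.5129]
step 2: x^-=[-1.1199, -0.4033]  P^-=[0.4613 -0.0523; -0.0523 0.7329]  H_jac=[-0.9408 -0.3389]  S=[0.6692]  K=[-0.6221; -0.2977]  nu=[-1.6603]  x^+=[-0.0870, 0.0909]  P^+=[0.2023 -0.1762; -0.1762 0.6736]
step 3: x^-=[-0.0597, 0.0909]  P^-=[0.3872 0.0389; 0.0389 0.8936]  H_jac=[-0.5492 0.8357]  S=[0.9151]  K=[-0.1969; 0.7927]  nu=[-1.7287]  x^+=[0.2806, -1.2794]  P^+=[0.3518 0.1817; 0.1817 0.3186]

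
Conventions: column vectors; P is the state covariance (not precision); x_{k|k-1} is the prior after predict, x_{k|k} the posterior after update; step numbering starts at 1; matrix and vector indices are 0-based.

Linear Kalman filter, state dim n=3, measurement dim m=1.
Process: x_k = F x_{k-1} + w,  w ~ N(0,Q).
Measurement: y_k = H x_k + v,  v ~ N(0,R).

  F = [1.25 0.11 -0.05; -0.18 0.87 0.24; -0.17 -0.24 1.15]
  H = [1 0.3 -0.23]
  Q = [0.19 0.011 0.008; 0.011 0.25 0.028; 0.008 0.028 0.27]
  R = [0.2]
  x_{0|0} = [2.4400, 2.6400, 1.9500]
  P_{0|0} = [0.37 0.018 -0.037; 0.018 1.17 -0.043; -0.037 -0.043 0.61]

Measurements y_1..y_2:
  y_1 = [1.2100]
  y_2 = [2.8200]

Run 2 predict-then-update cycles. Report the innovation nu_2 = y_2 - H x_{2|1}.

step 1: x^-=[3.2429, 2.3256, 1.1941]  P^-=[0.7939 0.0409 -0.2018; 0.0409 1.1623 -0.0699; -0.2018 -0.0699 1.1945]  S=[1.2887]  K=[0.6616; 0.3148; -0.3860]  nu=[-2.4559]  x^+=[1.6181, 1.5525, 2.1422]  P^+=[0.2298 -0.2275 0.1273; -0.2275 1.0346 0.0867; 0.1273 0.0867 1.0024]
step 2: x^-=[2.0863, 1.5735, 1.8158]  P^-=[0.4847 -0.1587 0.1428; -0.1587 1.1947 0.1697; 0.1428 0.1697 1.5457]  S=[0.6897]  K=[0.5862; 0.2329; -0.2346]  nu=[0.6793]  x^+=[2.4845, 1.7317, 1.6565]  P^+=[0.2478 -0.2529 0.2377; -0.2529 1.1573 0.2074; 0.2377 0.2074 1.5078]

innov = [0.6793]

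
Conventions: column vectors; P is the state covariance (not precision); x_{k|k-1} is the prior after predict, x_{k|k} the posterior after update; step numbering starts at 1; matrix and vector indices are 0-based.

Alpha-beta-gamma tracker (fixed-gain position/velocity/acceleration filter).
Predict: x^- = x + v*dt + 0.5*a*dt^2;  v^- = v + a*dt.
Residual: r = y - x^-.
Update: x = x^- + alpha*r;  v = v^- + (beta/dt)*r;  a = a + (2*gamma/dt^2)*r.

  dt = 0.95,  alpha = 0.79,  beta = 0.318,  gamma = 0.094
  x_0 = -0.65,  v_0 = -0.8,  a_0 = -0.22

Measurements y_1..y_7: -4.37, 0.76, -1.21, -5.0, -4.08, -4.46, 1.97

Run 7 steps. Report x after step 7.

step 1: x_pred=-1.5093  r=-2.8607  x^+=-3.7692  v^+=-1.9666  a^+=-0.8159
step 2: x_pred=-6.0057  r=6.7657  x^+=-0.6608  v^+=-0.4770  a^+=0.5934
step 3: x_pred=-0.8461  r=-0.3639  x^+=-1.1336  v^+=-0.0350  a^+=0.5176
step 4: x_pred=-0.9333  r=-4.0667  x^+=-4.1460  v^+=-0.9045  a^+=-0.3295
step 5: x_pred=-5.1540  r=1.0740  x^+=-4.3055  v^+=-0.8581  a^+=-0.1058
step 6: x_pred=-5.1684  r=0.7084  x^+=-4.6088  v^+=-0.7214  a^+=0.0418
step 7: x_pred=-5.2752  r=7.2452  x^+=0.4485  v^+=1.7435  a^+=1.5511

x_post = 0.4485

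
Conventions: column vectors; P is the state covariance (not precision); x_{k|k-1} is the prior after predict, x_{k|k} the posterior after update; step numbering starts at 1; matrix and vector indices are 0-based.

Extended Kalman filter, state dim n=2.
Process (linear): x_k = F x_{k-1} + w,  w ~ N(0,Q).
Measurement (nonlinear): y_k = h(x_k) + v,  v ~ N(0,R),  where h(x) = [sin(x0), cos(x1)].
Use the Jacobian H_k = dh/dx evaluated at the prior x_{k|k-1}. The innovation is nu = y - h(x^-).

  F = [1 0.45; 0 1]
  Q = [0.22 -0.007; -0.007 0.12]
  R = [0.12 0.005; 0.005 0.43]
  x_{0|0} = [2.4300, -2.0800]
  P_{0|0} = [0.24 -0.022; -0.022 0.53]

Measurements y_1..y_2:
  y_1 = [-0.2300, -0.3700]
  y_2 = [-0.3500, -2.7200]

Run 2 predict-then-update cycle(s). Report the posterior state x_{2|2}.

x_post = [-0.3504, -3.1559]

step 1: x^-=[1.4940, -2.0800]  P^-=[0.5475 0.2095; 0.2095 0.6500]  H_jac=[0.0767 0.0000; 0.0000 0.8731]  S=[0.1232 0.0190; 0.0190 0.9255]  K=[0.3114 0.1912; 0.0358 0.6125]  nu=[-1.2271, 0.1175]  x^+=[1.1344, -2.0520]  P^+=[0.4995 0.0960; 0.0960 0.3018]
step 2: x^-=[0.2110, -2.0520]  P^-=[0.8670 0.2248; 0.2248 0.4218]  H_jac=[0.9778 0.0000; 0.0000 0.8864]  S=[0.9489 0.1998; 0.1998 0.7615]  K=[0.8873 0.0288; 0.1357 0.4554]  nu=[-0.5594, -2.2571]  x^+=[-0.3504, -3.1559]  P^+=[0.1090 0.0190; 0.0190 0.2217]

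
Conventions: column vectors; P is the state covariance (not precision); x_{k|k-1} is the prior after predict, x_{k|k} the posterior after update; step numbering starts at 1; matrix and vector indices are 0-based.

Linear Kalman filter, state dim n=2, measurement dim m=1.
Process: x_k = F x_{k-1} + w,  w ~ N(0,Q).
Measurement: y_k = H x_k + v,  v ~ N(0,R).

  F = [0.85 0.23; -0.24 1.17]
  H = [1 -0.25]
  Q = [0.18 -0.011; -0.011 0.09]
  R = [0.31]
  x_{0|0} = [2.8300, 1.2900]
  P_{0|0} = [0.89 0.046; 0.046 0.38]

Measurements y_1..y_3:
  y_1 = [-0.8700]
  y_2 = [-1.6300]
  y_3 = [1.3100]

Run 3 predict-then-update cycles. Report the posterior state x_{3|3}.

x_post = [1.0274, 2.1962]

step 1: x^-=[2.7022, 0.8301]  P^-=[0.8611 -0.0471; -0.0471 0.6356]  S=[1.2344]  K=[0.7071; -0.1669]  nu=[-3.3647]  x^+=[0.3229, 1.3916]  P^+=[0.2439 0.0986; 0.0986 0.6012]
step 2: x^-=[0.5945, 1.5507]  P^-=[0.4265 0.1936; 0.1936 0.8717]  S=[0.6942]  K=[0.5447; -0.0350]  nu=[-1.8369]  x^+=[-0.4060, 1.6150]  P^+=[0.2206 0.2069; 0.2069 0.8709]
step 3: x^-=[0.0263, 1.9869]  P^-=[0.4663 0.3727; 0.3727 1.1787]  S=[0.6637]  K=[0.5623; 0.1175]  nu=[1.7804]  x^+=[1.0274, 2.1962]  P^+=[0.2565 0.3288; 0.3288 1.1695]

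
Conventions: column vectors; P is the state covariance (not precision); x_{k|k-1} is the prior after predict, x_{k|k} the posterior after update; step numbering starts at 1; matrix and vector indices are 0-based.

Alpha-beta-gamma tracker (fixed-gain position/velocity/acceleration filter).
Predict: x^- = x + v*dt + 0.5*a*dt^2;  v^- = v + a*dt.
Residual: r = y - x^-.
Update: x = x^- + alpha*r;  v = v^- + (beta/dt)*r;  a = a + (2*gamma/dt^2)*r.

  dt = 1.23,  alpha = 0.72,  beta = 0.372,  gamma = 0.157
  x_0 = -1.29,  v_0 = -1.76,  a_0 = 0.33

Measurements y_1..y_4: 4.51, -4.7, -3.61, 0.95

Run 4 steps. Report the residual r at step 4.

resid = 4.7583

step 1: x_pred=-3.2052  r=7.7152  x^+=2.3498  v^+=0.9793  a^+=1.9313
step 2: x_pred=5.0152  r=-9.7152  x^+=-1.9798  v^+=0.4165  a^+=-0.0851
step 3: x_pred=-1.5318  r=-2.0782  x^+=-3.0281  v^+=-0.3167  a^+=-0.5164
step 4: x_pred=-3.8083  r=4.7583  x^+=-0.3823  v^+=0.4872  a^+=0.4712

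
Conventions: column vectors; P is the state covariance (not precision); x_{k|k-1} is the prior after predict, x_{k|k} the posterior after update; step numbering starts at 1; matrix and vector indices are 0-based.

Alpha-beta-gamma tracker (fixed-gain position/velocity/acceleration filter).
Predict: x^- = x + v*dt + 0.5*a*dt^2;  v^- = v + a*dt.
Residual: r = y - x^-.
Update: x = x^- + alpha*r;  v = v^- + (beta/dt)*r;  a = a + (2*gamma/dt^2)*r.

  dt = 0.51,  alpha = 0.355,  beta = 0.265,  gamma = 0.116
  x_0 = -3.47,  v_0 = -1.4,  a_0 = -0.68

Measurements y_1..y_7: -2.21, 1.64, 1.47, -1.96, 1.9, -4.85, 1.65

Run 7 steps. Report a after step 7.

a_post = -10.8650

step 1: x_pred=-4.2724  r=2.0624  x^+=-3.5403  v^+=-0.6751  a^+=1.1596
step 2: x_pred=-3.7338  r=5.3738  x^+=-1.8261  v^+=2.7085  a^+=5.9528
step 3: x_pred=0.3294  r=1.1406  x^+=0.7343  v^+=6.3371  a^+=6.9702
step 4: x_pred=4.8727  r=-6.8327  x^+=2.4471  v^+=6.3416  a^+=0.8756
step 5: x_pred=5.7952  r=-3.8952  x^+=4.4124  v^+=4.7642  a^+=-2.5987
step 6: x_pred=6.5042  r=-11.3542  x^+=2.4734  v^+=-2.4609  a^+=-12.7263
step 7: x_pred=-0.4367  r=2.0867  x^+=0.3041  v^+=-7.8670  a^+=-10.8650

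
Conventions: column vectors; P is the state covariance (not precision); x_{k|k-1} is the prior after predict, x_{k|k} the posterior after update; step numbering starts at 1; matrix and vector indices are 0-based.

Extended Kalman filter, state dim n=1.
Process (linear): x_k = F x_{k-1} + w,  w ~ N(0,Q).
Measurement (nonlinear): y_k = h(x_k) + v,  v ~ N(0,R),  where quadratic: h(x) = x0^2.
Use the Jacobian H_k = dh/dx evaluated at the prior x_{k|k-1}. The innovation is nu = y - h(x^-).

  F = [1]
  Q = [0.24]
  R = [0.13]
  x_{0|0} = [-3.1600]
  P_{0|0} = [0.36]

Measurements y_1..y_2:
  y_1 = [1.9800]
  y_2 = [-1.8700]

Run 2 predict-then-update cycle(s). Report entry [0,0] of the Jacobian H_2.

H_jac[0,0] = -3.8003

step 1: x^-=[-3.1600]  P^-=[0.6000]  H_jac=[-6.3200]  S=[24.0954]  K=[-0.1574]  nu=[-8.0056]  x^+=[-1.9001]  P^+=[0.0032]
step 2: x^-=[-1.9001]  P^-=[0.2432]  H_jac=[-3.8003]  S=[3.6428]  K=[-0.2537]  nu=[-5.4805]  x^+=[-0.5095]  P^+=[0.0087]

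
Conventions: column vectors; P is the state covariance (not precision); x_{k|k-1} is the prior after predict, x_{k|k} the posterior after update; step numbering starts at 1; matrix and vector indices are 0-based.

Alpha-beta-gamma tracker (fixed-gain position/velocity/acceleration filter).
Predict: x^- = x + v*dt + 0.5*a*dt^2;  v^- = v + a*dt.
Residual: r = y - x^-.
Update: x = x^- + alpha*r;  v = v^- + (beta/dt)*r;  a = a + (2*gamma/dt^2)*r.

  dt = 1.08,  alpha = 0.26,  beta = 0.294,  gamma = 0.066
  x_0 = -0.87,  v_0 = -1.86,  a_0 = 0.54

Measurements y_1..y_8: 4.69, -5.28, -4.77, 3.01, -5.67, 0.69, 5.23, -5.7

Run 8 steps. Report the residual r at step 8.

step 1: x_pred=-2.5639  r=7.2539  x^+=-0.6779  v^+=0.6979  a^+=1.3609
step 2: x_pred=0.8695  r=-6.1495  x^+=-0.7294  v^+=0.4936  a^+=0.6650
step 3: x_pred=0.1916  r=-4.9616  x^+=-1.0984  v^+=-0.1389  a^+=0.1035
step 4: x_pred=-1.1881  r=4.1981  x^+=-0.0966  v^+=1.1157  a^+=0.5786
step 5: x_pred=1.4458  r=-7.1158  x^+=-0.4043  v^+=-0.1965  a^+=-0.2267
step 6: x_pred=-0.7487  r=1.4387  x^+=-0.3747  v^+=-0.0497  a^+=-0.0639
step 7: x_pred=-0.4656  r=5.6956  x^+=1.0152  v^+=1.4318  a^+=0.5807
step 8: x_pred=2.9002  r=-8.6002  x^+=0.6641  v^+=-0.2823  a^+=-0.3926

resid = -8.6002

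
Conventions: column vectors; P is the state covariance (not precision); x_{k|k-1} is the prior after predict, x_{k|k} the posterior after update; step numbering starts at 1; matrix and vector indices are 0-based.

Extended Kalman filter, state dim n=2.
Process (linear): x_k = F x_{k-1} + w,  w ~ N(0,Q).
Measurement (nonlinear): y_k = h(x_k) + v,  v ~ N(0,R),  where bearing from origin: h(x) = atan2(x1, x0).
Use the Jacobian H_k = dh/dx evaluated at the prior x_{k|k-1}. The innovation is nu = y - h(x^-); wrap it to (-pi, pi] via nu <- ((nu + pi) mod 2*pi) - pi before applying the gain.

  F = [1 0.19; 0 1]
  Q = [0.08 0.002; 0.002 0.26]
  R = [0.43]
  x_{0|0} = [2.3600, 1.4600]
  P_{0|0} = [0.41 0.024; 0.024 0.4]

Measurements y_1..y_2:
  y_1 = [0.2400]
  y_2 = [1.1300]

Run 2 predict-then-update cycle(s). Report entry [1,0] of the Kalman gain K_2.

step 1: x^-=[2.6374, 1.4600]  P^-=[0.5136 0.1020; 0.1020 0.6600]  H_jac=[-0.1607 0.2902]  S=[0.4893]  K=[-0.1081; 0.3580]  nu=[-0.2656]  x^+=[2.6661, 1.3649]  P^+=[0.5078 0.1209; 0.1209 0.5973]
step 2: x^-=[2.9255, 1.3649]  P^-=[0.6554 0.2364; 0.2364 0.8573]  H_jac=[-0.1310 0.2807]  S=[0.4914]  K=[-0.0396; 0.4267]  nu=[0.6935]  x^+=[2.8980, 1.6608]  P^+=[0.6546 0.2447; 0.2447 0.7678]

K[1,0] = 0.4267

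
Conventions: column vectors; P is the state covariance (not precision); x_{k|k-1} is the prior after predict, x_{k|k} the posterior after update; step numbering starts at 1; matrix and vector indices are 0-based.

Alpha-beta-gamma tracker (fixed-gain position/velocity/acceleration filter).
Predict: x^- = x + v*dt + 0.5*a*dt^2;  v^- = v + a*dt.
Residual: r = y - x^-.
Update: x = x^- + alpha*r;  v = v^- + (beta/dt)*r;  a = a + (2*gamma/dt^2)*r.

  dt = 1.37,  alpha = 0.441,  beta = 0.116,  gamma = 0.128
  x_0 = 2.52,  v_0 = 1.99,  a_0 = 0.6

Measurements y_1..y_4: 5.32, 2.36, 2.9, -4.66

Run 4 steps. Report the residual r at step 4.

resid = -12.3386

step 1: x_pred=5.8094  r=-0.4894  x^+=5.5936  v^+=2.7706  a^+=0.5333
step 2: x_pred=9.8897  r=-7.5297  x^+=6.5691  v^+=2.8636  a^+=-0.4938
step 3: x_pred=10.0288  r=-7.1288  x^+=6.8850  v^+=1.5835  a^+=-1.4661
step 4: x_pred=7.6786  r=-12.3386  x^+=2.2373  v^+=-1.4698  a^+=-3.1490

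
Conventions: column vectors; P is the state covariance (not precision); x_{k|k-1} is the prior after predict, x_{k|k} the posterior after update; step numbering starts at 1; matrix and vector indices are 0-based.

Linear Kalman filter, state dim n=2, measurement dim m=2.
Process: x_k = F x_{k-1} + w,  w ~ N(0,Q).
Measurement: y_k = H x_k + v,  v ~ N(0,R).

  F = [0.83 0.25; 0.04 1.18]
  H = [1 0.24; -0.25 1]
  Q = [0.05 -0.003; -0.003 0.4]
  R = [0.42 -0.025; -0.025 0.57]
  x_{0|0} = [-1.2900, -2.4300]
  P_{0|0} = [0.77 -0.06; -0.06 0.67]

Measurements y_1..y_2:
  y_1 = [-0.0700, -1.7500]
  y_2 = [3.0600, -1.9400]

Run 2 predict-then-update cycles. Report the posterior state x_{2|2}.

x_post = [0.7288, -1.0563]

step 1: x^-=[-1.6782, -2.9190]  P^-=[0.5974 0.1608; 0.1608 1.3285]  S=[1.1712 0.2957; 0.2957 1.8554]  K=[0.5642 -0.0837; 0.2441 0.6554]  nu=[2.3088, 0.7494]  x^+=[-0.4383, -1.8642]  P^+=[0.2395 -0.0019; -0.0019 0.3670]
step 2: x^-=[-0.8298, -2.2173]  P^-=[0.2371 0.1113; 0.1113 0.9112]  S=[0.7631 0.2390; 0.2390 1.4404]  K=[0.3528 -0.0224; 0.2535 0.5712]  nu=[4.4220, 0.0698]  x^+=[0.7288, -1.0563]  P^+=[0.1452 0.0147; 0.0147 0.3229]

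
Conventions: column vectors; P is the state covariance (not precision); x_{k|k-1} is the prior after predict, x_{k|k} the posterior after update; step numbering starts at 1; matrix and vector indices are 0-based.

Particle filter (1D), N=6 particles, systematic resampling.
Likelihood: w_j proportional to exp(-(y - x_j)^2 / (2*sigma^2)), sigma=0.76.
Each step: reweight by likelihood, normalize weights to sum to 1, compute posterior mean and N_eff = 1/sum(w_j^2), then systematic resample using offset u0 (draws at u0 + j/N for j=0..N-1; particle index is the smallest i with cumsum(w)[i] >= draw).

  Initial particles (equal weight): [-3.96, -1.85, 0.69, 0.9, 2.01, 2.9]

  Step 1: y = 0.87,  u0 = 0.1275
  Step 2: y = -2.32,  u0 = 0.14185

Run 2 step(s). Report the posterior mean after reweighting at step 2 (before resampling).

post_mean = 0.7585

step 1: w=[0.0000, 0.0007, 0.4180, 0.4296, 0.1396, 0.0121]  mean=0.9895  Neff=2.6393  idx=[2, 2, 3, 3, 3, 4]
step 2: w=[0.3371, 0.3371, 0.1086, 0.1086, 0.1086, 0.0001]  mean=0.7585  Neff=3.8081  idx=[0, 0, 1, 1, 3, 4]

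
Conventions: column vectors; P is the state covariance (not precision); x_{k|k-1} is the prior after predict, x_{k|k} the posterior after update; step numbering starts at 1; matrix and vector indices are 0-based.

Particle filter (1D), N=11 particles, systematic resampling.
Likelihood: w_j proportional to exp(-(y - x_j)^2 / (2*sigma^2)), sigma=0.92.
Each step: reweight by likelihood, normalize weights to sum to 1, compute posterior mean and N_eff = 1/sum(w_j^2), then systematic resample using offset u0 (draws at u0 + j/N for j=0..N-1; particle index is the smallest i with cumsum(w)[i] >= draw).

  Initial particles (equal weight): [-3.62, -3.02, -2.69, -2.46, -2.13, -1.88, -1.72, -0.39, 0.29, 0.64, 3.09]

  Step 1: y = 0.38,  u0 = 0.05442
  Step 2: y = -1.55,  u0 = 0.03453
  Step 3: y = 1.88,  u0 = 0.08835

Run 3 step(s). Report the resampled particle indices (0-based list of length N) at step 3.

resampled_idx = [5, 7, 8, 8, 9, 9, 10, 10, 10, 10, 10]

step 1: w=[0.0000, 0.0004, 0.0013, 0.0030, 0.0085, 0.0173, 0.0261, 0.2486, 0.3512, 0.3390, 0.0046]  mean=0.1283  Neff=3.3209  idx=[6, 7, 7, 8, 8, 8, 8, 9, 9, 9, 9]
step 2: w=[0.3692, 0.1696, 0.1696, 0.0508, 0.0508, 0.0508, 0.0508, 0.0221, 0.0221, 0.0221, 0.0221]  mean=-0.6517  Neff=4.8522  idx=[0, 0, 0, 0, 1, 1, 2, 2, 4, 5, 8]
step 3: w=[0.0005, 0.0005, 0.0005, 0.0005, 0.0456, 0.0456, 0.0456, 0.0456, 0.2150, 0.2150, 0.3859]  mean=0.2974  Neff=4.0058  idx=[5, 7, 8, 8, 9, 9, 10, 10, 10, 10, 10]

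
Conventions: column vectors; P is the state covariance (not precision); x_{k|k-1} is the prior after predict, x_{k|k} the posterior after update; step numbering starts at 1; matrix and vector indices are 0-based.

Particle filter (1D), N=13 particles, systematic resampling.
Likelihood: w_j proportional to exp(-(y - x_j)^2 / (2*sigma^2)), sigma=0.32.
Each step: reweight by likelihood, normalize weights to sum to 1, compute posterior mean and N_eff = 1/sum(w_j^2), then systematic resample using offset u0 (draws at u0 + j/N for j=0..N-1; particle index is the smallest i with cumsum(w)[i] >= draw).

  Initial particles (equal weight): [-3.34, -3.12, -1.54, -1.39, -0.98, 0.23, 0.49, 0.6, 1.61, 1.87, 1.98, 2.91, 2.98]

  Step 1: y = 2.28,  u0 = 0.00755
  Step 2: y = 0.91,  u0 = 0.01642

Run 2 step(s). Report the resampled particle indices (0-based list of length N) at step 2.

step 1: w=[0.0000, 0.0000, 0.0000, 0.0000, 0.0000, 0.0000, 0.0000, 0.0000, 0.0780, 0.3074, 0.4501, 0.1006, 0.0638]  mean=2.0747  Neff=3.1506  idx=[8, 9, 9, 9, 9, 10, 10, 10, 10, 10, 10, 11, 11]
step 2: w=[0.5776, 0.0702, 0.0702, 0.0702, 0.0702, 0.0236, 0.0236, 0.0236, 0.0236, 0.0236, 0.0236, 0.0000, 0.0000]  mean=1.7354  Neff=2.8037  idx=[0, 0, 0, 0, 0, 0, 0, 0, 1, 2, 3, 5, 8]

resampled_idx = [0, 0, 0, 0, 0, 0, 0, 0, 1, 2, 3, 5, 8]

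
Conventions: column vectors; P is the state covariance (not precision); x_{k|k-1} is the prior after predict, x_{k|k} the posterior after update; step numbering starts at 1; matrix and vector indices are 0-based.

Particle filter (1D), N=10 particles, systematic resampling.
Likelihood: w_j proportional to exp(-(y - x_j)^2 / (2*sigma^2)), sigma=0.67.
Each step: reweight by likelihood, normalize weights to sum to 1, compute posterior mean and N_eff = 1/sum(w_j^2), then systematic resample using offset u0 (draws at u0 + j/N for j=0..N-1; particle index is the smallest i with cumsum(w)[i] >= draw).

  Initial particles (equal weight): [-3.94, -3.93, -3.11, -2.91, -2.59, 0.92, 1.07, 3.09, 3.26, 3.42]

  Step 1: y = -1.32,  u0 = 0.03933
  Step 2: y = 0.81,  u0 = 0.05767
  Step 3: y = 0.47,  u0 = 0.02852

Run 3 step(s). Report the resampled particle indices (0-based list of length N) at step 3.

step 1: w=[0.0018, 0.0019, 0.1083, 0.2299, 0.6371, 0.0144, 0.0066, 0.0000, 0.0000, 0.0000]  mean=-2.6503  Neff=2.1245  idx=[2, 3, 3, 3, 4, 4, 4, 4, 4, 4]
step 2: w=[0.0023, 0.0126, 0.0126, 0.0126, 0.1600, 0.1600, 0.1600, 0.1600, 0.1600, 0.1600]  mean=-2.6033  Neff=6.4931  idx=[4, 4, 5, 5, 6, 7, 7, 8, 9, 9]
step 3: w=[0.1000, 0.1000, 0.1000, 0.1000, 0.1000, 0.1000, 0.1000, 0.1000, 0.1000, 0.1000]  mean=-2.5900  Neff=10.0000  idx=[0, 1, 2, 3, 4, 5, 6, 7, 8, 9]

resampled_idx = [0, 1, 2, 3, 4, 5, 6, 7, 8, 9]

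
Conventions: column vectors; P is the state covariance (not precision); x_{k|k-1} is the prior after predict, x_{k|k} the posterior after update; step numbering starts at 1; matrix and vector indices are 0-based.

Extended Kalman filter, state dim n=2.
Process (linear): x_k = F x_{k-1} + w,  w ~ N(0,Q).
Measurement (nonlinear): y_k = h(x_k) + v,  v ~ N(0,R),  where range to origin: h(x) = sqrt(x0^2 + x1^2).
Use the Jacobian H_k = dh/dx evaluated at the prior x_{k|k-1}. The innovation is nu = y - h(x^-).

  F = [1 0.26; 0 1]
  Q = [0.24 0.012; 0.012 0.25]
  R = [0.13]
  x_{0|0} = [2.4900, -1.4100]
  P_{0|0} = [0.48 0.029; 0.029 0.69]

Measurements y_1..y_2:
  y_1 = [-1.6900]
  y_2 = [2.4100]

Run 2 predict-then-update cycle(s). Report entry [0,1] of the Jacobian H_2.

H_jac[0,1] = 0.5509

step 1: x^-=[2.1234, -1.4100]  P^-=[0.7817 0.2204; 0.2204 0.9400]  H_jac=[0.8331 -0.5532]  S=[0.7570]  K=[0.6992; -0.4443]  nu=[-4.2389]  x^+=[-0.8404, 0.4735]  P^+=[0.4116 0.4556; 0.4556 0.7905]
step 2: x^-=[-0.7173, 0.4735]  P^-=[0.9420 0.6731; 0.6731 1.0405]  H_jac=[-0.8345 0.5509]  S=[0.4829]  K=[-0.8599; 0.0239]  nu=[1.5505]  x^+=[-2.0506, 0.5105]  P^+=[0.5849 0.6830; 0.6830 1.0403]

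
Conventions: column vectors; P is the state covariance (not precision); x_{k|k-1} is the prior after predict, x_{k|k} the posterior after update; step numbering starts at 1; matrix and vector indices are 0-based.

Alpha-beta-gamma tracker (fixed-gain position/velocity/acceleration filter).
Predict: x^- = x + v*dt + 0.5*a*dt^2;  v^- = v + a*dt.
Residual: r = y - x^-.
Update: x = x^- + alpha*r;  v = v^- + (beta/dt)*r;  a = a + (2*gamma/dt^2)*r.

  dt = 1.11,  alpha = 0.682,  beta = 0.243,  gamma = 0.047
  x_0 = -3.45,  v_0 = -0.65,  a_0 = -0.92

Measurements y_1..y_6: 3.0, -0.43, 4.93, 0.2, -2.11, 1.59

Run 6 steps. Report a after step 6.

step 1: x_pred=-4.7383  r=7.7383  x^+=0.5392  v^+=0.0229  a^+=-0.3296
step 2: x_pred=0.3615  r=-0.7915  x^+=-0.1783  v^+=-0.5163  a^+=-0.3900
step 3: x_pred=-0.9917  r=5.9217  x^+=3.0469  v^+=0.3471  a^+=0.0618
step 4: x_pred=3.4703  r=-3.2703  x^+=1.2399  v^+=-0.3002  a^+=-0.1877
step 5: x_pred=0.7910  r=-2.9010  x^+=-1.1875  v^+=-1.1437  a^+=-0.4091
step 6: x_pred=-2.7090  r=4.2990  x^+=0.2229  v^+=-0.6566  a^+=-0.0811

a_post = -0.0811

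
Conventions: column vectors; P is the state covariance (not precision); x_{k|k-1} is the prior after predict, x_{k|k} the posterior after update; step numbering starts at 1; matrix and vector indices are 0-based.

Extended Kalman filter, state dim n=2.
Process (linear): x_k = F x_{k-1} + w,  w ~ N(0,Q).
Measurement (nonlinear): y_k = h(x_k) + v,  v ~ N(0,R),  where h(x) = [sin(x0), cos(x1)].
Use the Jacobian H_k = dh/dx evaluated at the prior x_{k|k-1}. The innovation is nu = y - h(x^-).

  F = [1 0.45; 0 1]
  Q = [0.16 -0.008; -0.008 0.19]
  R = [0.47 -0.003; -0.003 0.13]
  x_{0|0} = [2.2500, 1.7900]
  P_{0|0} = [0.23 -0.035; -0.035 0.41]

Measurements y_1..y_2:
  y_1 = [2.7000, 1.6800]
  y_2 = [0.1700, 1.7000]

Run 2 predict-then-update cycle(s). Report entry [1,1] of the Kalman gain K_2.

K[1,1] = -0.2950

step 1: x^-=[3.0555, 1.7900]  P^-=[0.4415 0.1415; 0.1415 0.6000]  H_jac=[-0.9963 0.0000; 0.0000 -0.9761]  S=[0.9083 0.1346; 0.1346 0.7016]  K=[-0.4685 -0.1070; -0.0324 -0.8285]  nu=[2.6140, 1.8975]  x^+=[1.6279, 0.1332]  P^+=[0.2207 0.0128; 0.0128 0.1102]
step 2: x^-=[1.6879, 0.1332]  P^-=[0.4145 0.0544; 0.0544 0.3002]  H_jac=[-0.1168 0.0000; 0.0000 -0.1328]  S=[0.4757 -0.0022; -0.0022 0.1353]  K=[-0.1021 -0.0551; -0.0147 -0.2950]  nu=[-0.8232, 0.7089]  x^+=[1.7329, -0.0638]  P^+=[0.4092 0.0516; 0.0516 0.2884]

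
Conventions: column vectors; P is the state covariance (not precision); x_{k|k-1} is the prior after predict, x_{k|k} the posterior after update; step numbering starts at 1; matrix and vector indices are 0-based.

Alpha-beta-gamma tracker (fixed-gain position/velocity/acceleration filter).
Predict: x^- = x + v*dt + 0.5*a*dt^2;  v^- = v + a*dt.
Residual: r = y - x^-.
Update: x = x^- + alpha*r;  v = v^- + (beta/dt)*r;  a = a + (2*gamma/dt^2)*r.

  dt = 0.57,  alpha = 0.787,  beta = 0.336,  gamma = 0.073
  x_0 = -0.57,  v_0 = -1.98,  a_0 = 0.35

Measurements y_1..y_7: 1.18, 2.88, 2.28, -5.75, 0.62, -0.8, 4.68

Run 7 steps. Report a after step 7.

a_post = 2.6020

step 1: x_pred=-1.6417  r=2.8217  x^+=0.5790  v^+=-0.1172  a^+=1.6180
step 2: x_pred=0.7750  r=2.1050  x^+=2.4316  v^+=2.0459  a^+=2.5639
step 3: x_pred=4.0143  r=-1.7343  x^+=2.6494  v^+=2.4850  a^+=1.7846
step 4: x_pred=4.3558  r=-10.1058  x^+=-3.5975  v^+=-2.4549  a^+=-2.7567
step 5: x_pred=-5.4446  r=6.0646  x^+=-0.6718  v^+=-0.4513  a^+=-0.0314
step 6: x_pred=-0.9341  r=0.1341  x^+=-0.8286  v^+=-0.3901  a^+=0.0288
step 7: x_pred=-1.0463  r=5.7263  x^+=3.4603  v^+=3.0018  a^+=2.6020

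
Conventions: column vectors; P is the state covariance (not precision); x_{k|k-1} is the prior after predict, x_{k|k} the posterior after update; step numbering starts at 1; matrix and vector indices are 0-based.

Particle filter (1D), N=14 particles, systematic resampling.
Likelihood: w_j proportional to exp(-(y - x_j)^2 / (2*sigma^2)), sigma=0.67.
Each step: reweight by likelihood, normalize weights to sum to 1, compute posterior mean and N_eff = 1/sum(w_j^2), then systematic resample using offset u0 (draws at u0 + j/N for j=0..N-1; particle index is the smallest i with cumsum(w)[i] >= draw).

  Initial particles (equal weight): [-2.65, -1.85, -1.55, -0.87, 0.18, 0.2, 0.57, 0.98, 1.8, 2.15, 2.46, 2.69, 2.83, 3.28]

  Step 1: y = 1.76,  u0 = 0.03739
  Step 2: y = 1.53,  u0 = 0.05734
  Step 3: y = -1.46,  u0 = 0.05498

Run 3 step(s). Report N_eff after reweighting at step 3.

N_eff = 3.0573

step 1: w=[0.0000, 0.0000, 0.0000, 0.0001, 0.0155, 0.0166, 0.0516, 0.1269, 0.2494, 0.2109, 0.1448, 0.0953, 0.0698, 0.0191]  mean=1.9348  Neff=6.2015  idx=[6, 7, 7, 8, 8, 8, 9, 9, 9, 10, 10, 11, 11, 12]
step 2: w=[0.0455, 0.0907, 0.0907, 0.1172, 0.1172, 0.1172, 0.0828, 0.0828, 0.0828, 0.0485, 0.0485, 0.0284, 0.0284, 0.0193]  mean=1.8166  Neff=11.4972  idx=[1, 1, 2, 3, 3, 4, 5, 5, 6, 7, 8, 9, 10, 13]
step 3: w=[0.3302, 0.3302, 0.3302, 0.0018, 0.0018, 0.0018, 0.0018, 0.0018, 0.0001, 0.0001, 0.0001, 0.0000, 0.0000, 0.0000]  mean=0.9879  Neff=3.0573  idx=[0, 0, 0, 0, 1, 1, 1, 1, 1, 2, 2, 2, 2, 2]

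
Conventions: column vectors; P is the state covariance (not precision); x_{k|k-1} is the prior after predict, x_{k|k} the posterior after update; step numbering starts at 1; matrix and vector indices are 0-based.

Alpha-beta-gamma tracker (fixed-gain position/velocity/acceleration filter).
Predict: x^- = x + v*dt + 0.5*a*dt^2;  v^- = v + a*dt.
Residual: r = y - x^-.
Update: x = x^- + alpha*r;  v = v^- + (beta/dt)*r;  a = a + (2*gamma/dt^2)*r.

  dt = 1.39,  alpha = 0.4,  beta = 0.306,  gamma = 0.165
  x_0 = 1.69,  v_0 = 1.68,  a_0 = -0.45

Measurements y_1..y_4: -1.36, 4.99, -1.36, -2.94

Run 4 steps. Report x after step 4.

x_post = -3.3764

step 1: x_pred=3.5905  r=-4.9505  x^+=1.6103  v^+=-0.0353  a^+=-1.2955
step 2: x_pred=0.3096  r=4.6804  x^+=2.1818  v^+=-0.8058  a^+=-0.4961
step 3: x_pred=0.5825  r=-1.9425  x^+=-0.1945  v^+=-1.9230  a^+=-0.8279
step 4: x_pred=-3.6673  r=0.7273  x^+=-3.3764  v^+=-2.9137  a^+=-0.7037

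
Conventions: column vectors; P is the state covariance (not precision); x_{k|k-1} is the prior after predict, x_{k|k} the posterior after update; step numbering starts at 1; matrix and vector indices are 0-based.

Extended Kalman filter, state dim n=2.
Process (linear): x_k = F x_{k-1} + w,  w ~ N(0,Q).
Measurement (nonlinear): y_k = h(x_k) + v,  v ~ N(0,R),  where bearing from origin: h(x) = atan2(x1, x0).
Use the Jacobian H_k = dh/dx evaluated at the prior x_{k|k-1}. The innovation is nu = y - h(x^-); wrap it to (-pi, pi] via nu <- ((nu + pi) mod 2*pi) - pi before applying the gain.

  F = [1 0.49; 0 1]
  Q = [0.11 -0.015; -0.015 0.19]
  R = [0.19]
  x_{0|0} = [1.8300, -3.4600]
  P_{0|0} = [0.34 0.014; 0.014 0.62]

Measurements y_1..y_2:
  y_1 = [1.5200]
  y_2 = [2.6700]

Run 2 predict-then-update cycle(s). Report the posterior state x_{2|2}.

step 1: x^-=[0.1346, -3.4600]  P^-=[0.6126 0.3028; 0.3028 0.8100]  H_jac=[0.2886 0.0112]  S=[0.2431]  K=[0.7412; 0.3969]  nu=[3.0519]  x^+=[2.3968, -2.2487]  P^+=[0.4790 0.2313; 0.2313 0.7717]
step 2: x^-=[1.2949, -2.2487]  P^-=[1.0010 0.5944; 0.5944 0.9617]  H_jac=[0.3340 0.1923]  S=[0.4136]  K=[1.0847; 0.9272]  nu=[-2.5649]  x^+=[-1.4873, -4.6269]  P^+=[0.5144 0.1785; 0.1785 0.6062]

x_post = [-1.4873, -4.6269]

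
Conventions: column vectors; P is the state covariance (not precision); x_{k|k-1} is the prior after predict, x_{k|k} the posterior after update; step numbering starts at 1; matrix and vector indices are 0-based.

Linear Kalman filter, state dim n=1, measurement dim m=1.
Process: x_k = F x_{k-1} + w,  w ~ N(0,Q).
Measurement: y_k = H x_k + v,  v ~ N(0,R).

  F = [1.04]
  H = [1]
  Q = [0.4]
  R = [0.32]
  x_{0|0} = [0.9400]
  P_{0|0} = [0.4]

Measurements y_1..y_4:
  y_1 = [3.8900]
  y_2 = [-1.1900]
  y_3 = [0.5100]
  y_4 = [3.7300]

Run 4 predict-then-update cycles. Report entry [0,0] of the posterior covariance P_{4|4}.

step 1: x^-=[0.9776]  P^-=[0.8326]  S=[1.1526]  K=[0.7224]  nu=[2.9124]  x^+=[3.0814]  P^+=[0.2312]
step 2: x^-=[3.2047]  P^-=[0.6500]  S=[0.9700]  K=[0.6701]  nu=[-4.3947]  x^+=[0.2598]  P^+=[0.2144]
step 3: x^-=[0.2702]  P^-=[0.6319]  S=[0.9519]  K=[0.6638]  nu=[0.2398]  x^+=[0.4294]  P^+=[0.2124]
step 4: x^-=[0.4465]  P^-=[0.6298]  S=[0.9498]  K=[0.6631]  nu=[3.2835]  x^+=[2.6237]  P^+=[0.2122]

P_post[0,0] = 0.2122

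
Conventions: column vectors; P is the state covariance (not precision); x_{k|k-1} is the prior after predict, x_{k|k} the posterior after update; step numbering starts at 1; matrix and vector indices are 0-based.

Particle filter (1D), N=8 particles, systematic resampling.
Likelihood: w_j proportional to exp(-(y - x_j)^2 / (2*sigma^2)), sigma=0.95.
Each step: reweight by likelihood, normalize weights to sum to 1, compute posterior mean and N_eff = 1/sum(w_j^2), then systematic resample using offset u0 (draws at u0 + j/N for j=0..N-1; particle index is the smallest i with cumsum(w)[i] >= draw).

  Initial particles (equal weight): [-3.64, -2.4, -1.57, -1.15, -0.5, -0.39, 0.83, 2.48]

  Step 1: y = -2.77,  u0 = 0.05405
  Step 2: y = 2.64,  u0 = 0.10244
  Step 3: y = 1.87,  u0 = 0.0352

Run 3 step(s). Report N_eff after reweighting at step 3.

step 1: w=[0.2774, 0.3911, 0.1900, 0.0986, 0.0243, 0.0183, 0.0003, 0.0000]  mean=-2.3791  Neff=3.6145  idx=[0, 0, 1, 1, 1, 2, 2, 3]
step 2: w=[0.0000, 0.0000, 0.0017, 0.0017, 0.0017, 0.1180, 0.1180, 0.7590]  mean=-1.2554  Neff=1.6558  idx=[5, 6, 7, 7, 7, 7, 7, 7]
step 3: w=[0.0345, 0.0345, 0.1552, 0.1552, 0.1552, 0.1552, 0.1552, 0.1552]  mean=-1.1790  Neff=6.8104  idx=[1, 2, 3, 4, 5, 5, 6, 7]

N_eff = 6.8104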